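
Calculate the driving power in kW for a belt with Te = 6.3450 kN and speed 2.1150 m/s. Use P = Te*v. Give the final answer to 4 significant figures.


P = Te * v = 6.3450 * 2.1150
P = 13.42 kW


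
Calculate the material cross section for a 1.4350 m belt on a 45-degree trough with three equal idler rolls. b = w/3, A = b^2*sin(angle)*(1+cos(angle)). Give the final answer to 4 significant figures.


b = 1.4350/3 = 0.478333 m
A = 0.478333^2 * sin(45 deg) * (1 + cos(45 deg))
A = 0.2762 m^2


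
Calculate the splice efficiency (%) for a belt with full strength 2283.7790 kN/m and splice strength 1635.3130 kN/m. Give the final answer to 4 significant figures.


Eff = 1635.3130 / 2283.7790 * 100
Eff = 71.61 %


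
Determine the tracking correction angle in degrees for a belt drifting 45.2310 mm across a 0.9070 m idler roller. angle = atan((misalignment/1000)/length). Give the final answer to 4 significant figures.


misalign_m = 45.2310 / 1000 = 0.045231 m
angle = atan(0.045231 / 0.9070)
angle = 2.855 deg


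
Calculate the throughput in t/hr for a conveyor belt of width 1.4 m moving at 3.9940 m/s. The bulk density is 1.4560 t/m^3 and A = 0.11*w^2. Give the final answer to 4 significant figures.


A = 0.11 * 1.4^2 = 0.2156 m^2
C = 0.2156 * 3.9940 * 1.4560 * 3600
C = 4514 t/hr


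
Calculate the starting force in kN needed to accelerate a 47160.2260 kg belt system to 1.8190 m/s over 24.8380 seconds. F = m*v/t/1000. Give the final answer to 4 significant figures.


F = 47160.2260 * 1.8190 / 24.8380 / 1000
F = 3.454 kN


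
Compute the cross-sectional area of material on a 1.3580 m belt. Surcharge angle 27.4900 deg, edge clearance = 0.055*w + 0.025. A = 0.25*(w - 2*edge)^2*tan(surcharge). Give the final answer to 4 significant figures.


edge = 0.055*1.3580 + 0.025 = 0.09969 m
ew = 1.3580 - 2*0.09969 = 1.15862 m
A = 0.25 * 1.15862^2 * tan(27.4900 deg)
A = 0.1746 m^2


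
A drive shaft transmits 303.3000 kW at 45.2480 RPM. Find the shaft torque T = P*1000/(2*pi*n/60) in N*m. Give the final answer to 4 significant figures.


omega = 2*pi*45.2480/60 = 4.73836 rad/s
T = 303.3000*1000 / 4.73836
T = 64010 N*m


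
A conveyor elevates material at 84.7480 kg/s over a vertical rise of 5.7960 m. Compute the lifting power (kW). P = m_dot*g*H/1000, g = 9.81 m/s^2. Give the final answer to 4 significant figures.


P = 84.7480 * 9.81 * 5.7960 / 1000
P = 4.819 kW


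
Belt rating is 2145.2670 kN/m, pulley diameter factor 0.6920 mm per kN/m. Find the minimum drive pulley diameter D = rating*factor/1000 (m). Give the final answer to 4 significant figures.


D = 2145.2670 * 0.6920 / 1000
D = 1.485 m


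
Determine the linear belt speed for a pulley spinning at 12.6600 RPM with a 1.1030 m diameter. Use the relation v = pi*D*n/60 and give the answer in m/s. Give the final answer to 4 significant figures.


v = pi * 1.1030 * 12.6600 / 60
v = 0.7312 m/s


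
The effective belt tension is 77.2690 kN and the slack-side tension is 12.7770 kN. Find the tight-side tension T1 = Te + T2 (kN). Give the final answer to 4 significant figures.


T1 = Te + T2 = 77.2690 + 12.7770
T1 = 90.05 kN


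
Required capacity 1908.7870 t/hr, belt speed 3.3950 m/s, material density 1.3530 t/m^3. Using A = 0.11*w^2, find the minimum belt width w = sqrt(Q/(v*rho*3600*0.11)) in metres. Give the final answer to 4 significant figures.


A_req = 1908.7870 / (3.3950 * 1.3530 * 3600) = 0.11543 m^2
w = sqrt(0.11543 / 0.11)
w = 1.024 m


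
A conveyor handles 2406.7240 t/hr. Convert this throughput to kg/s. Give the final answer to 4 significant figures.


m_dot = 2406.7240 * 1000 / 3600
m_dot = 668.5 kg/s


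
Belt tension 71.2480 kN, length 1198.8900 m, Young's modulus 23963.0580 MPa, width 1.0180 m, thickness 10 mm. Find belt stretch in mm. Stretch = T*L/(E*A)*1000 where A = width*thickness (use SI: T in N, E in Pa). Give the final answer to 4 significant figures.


A = 1.0180 * 0.01 = 0.01018 m^2
Stretch = 71.2480*1000 * 1198.8900 / (23963.0580e6 * 0.01018) * 1000
Stretch = 350.2 mm


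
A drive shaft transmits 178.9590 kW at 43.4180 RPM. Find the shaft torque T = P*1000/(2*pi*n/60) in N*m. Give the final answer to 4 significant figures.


omega = 2*pi*43.4180/60 = 4.54672 rad/s
T = 178.9590*1000 / 4.54672
T = 39360 N*m


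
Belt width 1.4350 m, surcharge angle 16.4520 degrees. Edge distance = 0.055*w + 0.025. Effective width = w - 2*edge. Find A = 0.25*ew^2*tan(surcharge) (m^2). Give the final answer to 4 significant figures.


edge = 0.055*1.4350 + 0.025 = 0.103925 m
ew = 1.4350 - 2*0.103925 = 1.22715 m
A = 0.25 * 1.22715^2 * tan(16.4520 deg)
A = 0.1112 m^2


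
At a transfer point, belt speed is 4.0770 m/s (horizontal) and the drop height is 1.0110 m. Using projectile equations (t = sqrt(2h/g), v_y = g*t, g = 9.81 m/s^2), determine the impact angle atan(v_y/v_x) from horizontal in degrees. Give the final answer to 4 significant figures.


t = sqrt(2*1.0110/9.81) = 0.454 s
v_y = 9.81 * 0.454 = 4.45374 m/s
angle = atan(4.45374 / 4.0770) = 47.53 deg


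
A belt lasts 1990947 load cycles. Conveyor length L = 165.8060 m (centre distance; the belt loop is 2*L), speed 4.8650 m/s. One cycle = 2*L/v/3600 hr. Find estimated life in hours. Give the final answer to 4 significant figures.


cycle_time = 2 * 165.8060 / 4.8650 / 3600 = 0.0189341 hr
life = 1990947 * 0.0189341 = 37700 hours


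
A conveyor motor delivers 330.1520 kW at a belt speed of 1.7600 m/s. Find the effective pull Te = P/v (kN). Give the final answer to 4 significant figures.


Te = P / v = 330.1520 / 1.7600
Te = 187.6 kN


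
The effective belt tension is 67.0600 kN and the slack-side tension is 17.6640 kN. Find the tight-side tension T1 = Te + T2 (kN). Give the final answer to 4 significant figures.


T1 = Te + T2 = 67.0600 + 17.6640
T1 = 84.72 kN


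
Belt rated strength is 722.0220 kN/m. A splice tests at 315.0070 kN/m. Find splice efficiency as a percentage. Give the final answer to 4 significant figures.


Eff = 315.0070 / 722.0220 * 100
Eff = 43.63 %


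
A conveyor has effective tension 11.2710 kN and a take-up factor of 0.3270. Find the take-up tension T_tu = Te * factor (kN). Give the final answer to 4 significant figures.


T_tu = 11.2710 * 0.3270
T_tu = 3.686 kN


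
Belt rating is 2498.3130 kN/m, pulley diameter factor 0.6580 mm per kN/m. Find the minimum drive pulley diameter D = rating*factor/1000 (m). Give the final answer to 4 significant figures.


D = 2498.3130 * 0.6580 / 1000
D = 1.644 m


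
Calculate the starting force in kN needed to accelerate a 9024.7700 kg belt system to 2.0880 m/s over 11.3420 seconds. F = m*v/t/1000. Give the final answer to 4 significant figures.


F = 9024.7700 * 2.0880 / 11.3420 / 1000
F = 1.661 kN


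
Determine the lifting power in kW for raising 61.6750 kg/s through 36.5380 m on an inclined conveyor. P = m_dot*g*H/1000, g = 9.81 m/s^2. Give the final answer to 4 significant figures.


P = 61.6750 * 9.81 * 36.5380 / 1000
P = 22.11 kW


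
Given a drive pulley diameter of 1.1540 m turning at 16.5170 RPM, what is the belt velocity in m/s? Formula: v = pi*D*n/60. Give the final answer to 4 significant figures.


v = pi * 1.1540 * 16.5170 / 60
v = 0.9980 m/s


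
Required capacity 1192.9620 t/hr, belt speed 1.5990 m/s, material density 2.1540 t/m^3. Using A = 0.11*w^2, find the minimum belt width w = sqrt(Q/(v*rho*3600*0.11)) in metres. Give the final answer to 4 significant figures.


A_req = 1192.9620 / (1.5990 * 2.1540 * 3600) = 0.0962122 m^2
w = sqrt(0.0962122 / 0.11)
w = 0.9352 m


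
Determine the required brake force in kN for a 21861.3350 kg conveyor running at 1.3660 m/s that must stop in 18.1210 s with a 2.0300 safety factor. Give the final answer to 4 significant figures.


F = 21861.3350 * 1.3660 / 18.1210 * 2.0300 / 1000
F = 3.345 kN


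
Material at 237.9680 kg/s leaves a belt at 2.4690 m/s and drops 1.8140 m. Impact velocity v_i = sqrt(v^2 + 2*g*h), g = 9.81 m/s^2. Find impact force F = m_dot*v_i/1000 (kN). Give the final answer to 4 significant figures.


v_i = sqrt(2.4690^2 + 2*9.81*1.8140) = 6.45652 m/s
F = 237.9680 * 6.45652 / 1000
F = 1.536 kN


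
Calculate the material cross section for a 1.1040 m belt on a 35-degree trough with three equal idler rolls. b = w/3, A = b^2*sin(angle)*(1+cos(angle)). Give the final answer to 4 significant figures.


b = 1.1040/3 = 0.368 m
A = 0.368^2 * sin(35 deg) * (1 + cos(35 deg))
A = 0.1413 m^2


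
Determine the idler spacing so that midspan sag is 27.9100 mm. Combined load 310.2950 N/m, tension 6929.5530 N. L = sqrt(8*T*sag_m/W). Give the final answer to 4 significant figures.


sag = 27.9100/1000 = 0.027910 m
L = sqrt(8 * 6929.5530 * 0.027910 / 310.2950)
L = 2.233 m


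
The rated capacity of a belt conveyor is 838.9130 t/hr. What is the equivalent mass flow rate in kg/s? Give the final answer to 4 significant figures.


m_dot = 838.9130 * 1000 / 3600
m_dot = 233.0 kg/s


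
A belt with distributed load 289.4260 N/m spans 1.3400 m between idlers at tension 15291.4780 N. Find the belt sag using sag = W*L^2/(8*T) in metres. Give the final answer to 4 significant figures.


sag = 289.4260 * 1.3400^2 / (8 * 15291.4780)
sag = 0.004248 m


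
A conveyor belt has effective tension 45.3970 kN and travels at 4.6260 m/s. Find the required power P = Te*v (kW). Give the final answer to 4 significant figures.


P = Te * v = 45.3970 * 4.6260
P = 210.0 kW


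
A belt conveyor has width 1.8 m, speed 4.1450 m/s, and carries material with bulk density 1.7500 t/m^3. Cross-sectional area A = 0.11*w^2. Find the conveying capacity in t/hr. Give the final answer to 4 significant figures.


A = 0.11 * 1.8^2 = 0.3564 m^2
C = 0.3564 * 4.1450 * 1.7500 * 3600
C = 9307 t/hr


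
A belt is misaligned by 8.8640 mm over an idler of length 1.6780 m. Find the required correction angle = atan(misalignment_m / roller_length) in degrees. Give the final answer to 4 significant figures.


misalign_m = 8.8640 / 1000 = 0.008864 m
angle = atan(0.008864 / 1.6780)
angle = 0.3027 deg


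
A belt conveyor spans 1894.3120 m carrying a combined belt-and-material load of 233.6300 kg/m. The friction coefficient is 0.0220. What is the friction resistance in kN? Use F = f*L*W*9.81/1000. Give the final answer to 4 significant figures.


F = 0.0220 * 1894.3120 * 233.6300 * 9.81 / 1000
F = 95.52 kN


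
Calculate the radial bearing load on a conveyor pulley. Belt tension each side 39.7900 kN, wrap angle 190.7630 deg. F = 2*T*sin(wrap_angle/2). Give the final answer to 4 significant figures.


F = 2 * 39.7900 * sin(190.7630/2 deg)
F = 79.23 kN


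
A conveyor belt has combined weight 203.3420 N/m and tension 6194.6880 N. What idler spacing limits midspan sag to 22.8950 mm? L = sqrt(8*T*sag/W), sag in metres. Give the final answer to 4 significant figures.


sag = 22.8950/1000 = 0.022895 m
L = sqrt(8 * 6194.6880 * 0.022895 / 203.3420)
L = 2.362 m


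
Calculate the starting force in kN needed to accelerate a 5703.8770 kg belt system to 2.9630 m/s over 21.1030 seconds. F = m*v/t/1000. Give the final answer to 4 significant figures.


F = 5703.8770 * 2.9630 / 21.1030 / 1000
F = 0.8009 kN


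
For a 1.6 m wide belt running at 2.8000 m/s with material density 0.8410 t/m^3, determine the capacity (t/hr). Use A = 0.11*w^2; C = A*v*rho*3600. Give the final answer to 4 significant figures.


A = 0.11 * 1.6^2 = 0.2816 m^2
C = 0.2816 * 2.8000 * 0.8410 * 3600
C = 2387 t/hr


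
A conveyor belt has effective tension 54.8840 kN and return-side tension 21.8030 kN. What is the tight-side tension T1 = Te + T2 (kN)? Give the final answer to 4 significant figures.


T1 = Te + T2 = 54.8840 + 21.8030
T1 = 76.69 kN


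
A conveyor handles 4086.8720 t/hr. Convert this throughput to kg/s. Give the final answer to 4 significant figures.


m_dot = 4086.8720 * 1000 / 3600
m_dot = 1135 kg/s


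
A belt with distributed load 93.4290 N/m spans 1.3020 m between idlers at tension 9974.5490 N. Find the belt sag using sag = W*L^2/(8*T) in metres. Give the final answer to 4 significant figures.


sag = 93.4290 * 1.3020^2 / (8 * 9974.5490)
sag = 0.001985 m


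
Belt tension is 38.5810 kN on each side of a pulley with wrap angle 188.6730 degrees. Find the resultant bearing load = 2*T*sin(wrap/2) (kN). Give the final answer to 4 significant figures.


F = 2 * 38.5810 * sin(188.6730/2 deg)
F = 76.94 kN


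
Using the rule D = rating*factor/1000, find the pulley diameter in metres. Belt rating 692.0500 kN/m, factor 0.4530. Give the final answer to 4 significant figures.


D = 692.0500 * 0.4530 / 1000
D = 0.3135 m


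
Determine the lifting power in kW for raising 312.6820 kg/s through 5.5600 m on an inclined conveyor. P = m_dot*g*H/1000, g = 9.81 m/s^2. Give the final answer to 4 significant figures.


P = 312.6820 * 9.81 * 5.5600 / 1000
P = 17.05 kW


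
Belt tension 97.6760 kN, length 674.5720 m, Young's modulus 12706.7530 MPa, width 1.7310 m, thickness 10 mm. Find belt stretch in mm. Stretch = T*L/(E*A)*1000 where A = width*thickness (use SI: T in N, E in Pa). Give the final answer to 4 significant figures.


A = 1.7310 * 0.01 = 0.01731 m^2
Stretch = 97.6760*1000 * 674.5720 / (12706.7530e6 * 0.01731) * 1000
Stretch = 299.6 mm


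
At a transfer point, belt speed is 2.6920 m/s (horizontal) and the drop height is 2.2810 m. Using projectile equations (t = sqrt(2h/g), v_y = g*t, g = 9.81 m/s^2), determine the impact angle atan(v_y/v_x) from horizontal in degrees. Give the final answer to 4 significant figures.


t = sqrt(2*2.2810/9.81) = 0.681935 s
v_y = 9.81 * 0.681935 = 6.68978 m/s
angle = atan(6.68978 / 2.6920) = 68.08 deg


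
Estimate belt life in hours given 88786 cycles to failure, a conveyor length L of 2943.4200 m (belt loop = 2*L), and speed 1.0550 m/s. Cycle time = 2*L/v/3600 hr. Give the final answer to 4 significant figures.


cycle_time = 2 * 2943.4200 / 1.0550 / 3600 = 1.54998 hr
life = 88786 * 1.54998 = 137600 hours


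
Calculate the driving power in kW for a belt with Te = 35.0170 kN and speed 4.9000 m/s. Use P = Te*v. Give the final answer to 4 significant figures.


P = Te * v = 35.0170 * 4.9000
P = 171.6 kW


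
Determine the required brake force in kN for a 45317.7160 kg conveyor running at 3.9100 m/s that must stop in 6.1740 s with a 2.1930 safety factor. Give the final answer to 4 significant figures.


F = 45317.7160 * 3.9100 / 6.1740 * 2.1930 / 1000
F = 62.94 kN


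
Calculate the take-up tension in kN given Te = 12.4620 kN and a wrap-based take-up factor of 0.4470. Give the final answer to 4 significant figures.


T_tu = 12.4620 * 0.4470
T_tu = 5.571 kN


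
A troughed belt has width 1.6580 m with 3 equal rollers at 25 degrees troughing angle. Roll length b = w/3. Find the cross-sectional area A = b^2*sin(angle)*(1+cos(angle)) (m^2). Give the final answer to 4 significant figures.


b = 1.6580/3 = 0.552667 m
A = 0.552667^2 * sin(25 deg) * (1 + cos(25 deg))
A = 0.2461 m^2


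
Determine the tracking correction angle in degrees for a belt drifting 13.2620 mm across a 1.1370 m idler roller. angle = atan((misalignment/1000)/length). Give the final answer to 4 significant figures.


misalign_m = 13.2620 / 1000 = 0.013262 m
angle = atan(0.013262 / 1.1370)
angle = 0.6683 deg


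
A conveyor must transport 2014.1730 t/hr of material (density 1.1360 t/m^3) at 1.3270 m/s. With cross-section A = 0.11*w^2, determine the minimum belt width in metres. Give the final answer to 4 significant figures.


A_req = 2014.1730 / (1.3270 * 1.1360 * 3600) = 0.371146 m^2
w = sqrt(0.371146 / 0.11)
w = 1.837 m


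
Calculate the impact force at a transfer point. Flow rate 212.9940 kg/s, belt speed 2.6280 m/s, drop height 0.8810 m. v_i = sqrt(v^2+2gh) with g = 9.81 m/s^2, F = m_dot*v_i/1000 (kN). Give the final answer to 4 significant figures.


v_i = sqrt(2.6280^2 + 2*9.81*0.8810) = 4.9185 m/s
F = 212.9940 * 4.9185 / 1000
F = 1.048 kN


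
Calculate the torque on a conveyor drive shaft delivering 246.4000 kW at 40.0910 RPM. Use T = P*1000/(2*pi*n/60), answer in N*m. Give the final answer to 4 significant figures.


omega = 2*pi*40.0910/60 = 4.19832 rad/s
T = 246.4000*1000 / 4.19832
T = 58690 N*m


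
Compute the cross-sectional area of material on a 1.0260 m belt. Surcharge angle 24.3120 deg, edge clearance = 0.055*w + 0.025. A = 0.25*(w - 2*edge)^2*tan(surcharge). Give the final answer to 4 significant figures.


edge = 0.055*1.0260 + 0.025 = 0.08143 m
ew = 1.0260 - 2*0.08143 = 0.86314 m
A = 0.25 * 0.86314^2 * tan(24.3120 deg)
A = 0.08414 m^2


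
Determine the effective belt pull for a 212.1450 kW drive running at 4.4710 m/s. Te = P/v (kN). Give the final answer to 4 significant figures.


Te = P / v = 212.1450 / 4.4710
Te = 47.45 kN


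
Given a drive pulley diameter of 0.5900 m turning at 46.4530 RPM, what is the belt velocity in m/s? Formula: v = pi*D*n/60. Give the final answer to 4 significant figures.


v = pi * 0.5900 * 46.4530 / 60
v = 1.435 m/s


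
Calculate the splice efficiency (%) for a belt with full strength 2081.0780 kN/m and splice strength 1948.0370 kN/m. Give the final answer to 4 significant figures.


Eff = 1948.0370 / 2081.0780 * 100
Eff = 93.61 %


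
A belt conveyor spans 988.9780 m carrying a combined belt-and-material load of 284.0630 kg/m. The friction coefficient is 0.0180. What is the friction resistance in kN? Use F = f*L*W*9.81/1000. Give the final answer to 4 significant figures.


F = 0.0180 * 988.9780 * 284.0630 * 9.81 / 1000
F = 49.61 kN


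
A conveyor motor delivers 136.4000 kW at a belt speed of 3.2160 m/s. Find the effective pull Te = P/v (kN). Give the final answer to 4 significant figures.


Te = P / v = 136.4000 / 3.2160
Te = 42.41 kN


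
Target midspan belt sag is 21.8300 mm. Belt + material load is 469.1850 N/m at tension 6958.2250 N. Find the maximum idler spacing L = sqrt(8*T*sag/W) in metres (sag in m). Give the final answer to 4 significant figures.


sag = 21.8300/1000 = 0.021830 m
L = sqrt(8 * 6958.2250 * 0.021830 / 469.1850)
L = 1.609 m


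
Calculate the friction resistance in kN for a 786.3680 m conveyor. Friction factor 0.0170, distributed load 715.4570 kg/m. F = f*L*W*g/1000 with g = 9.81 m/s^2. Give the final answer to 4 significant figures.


F = 0.0170 * 786.3680 * 715.4570 * 9.81 / 1000
F = 93.83 kN


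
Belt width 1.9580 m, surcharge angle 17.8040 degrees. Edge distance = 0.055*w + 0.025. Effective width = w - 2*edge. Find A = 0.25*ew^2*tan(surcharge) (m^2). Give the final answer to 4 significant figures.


edge = 0.055*1.9580 + 0.025 = 0.13269 m
ew = 1.9580 - 2*0.13269 = 1.69262 m
A = 0.25 * 1.69262^2 * tan(17.8040 deg)
A = 0.2300 m^2


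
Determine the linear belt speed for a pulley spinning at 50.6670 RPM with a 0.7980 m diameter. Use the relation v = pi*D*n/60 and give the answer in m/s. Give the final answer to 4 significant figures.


v = pi * 0.7980 * 50.6670 / 60
v = 2.117 m/s


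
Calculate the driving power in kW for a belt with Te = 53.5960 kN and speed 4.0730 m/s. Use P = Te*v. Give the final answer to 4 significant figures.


P = Te * v = 53.5960 * 4.0730
P = 218.3 kW


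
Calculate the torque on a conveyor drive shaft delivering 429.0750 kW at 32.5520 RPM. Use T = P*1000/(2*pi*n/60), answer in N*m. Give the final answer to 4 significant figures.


omega = 2*pi*32.5520/60 = 3.40884 rad/s
T = 429.0750*1000 / 3.40884
T = 125900 N*m


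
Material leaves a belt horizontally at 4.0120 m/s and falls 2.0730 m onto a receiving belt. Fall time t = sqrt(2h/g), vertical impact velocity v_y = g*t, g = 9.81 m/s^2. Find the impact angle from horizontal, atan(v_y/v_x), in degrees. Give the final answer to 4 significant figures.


t = sqrt(2*2.0730/9.81) = 0.6501 s
v_y = 9.81 * 0.6501 = 6.37748 m/s
angle = atan(6.37748 / 4.0120) = 57.83 deg


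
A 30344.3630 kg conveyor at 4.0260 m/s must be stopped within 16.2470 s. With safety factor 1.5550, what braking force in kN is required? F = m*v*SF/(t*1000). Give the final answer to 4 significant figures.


F = 30344.3630 * 4.0260 / 16.2470 * 1.5550 / 1000
F = 11.69 kN


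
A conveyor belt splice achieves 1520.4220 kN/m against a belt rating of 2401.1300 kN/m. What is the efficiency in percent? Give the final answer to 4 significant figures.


Eff = 1520.4220 / 2401.1300 * 100
Eff = 63.32 %


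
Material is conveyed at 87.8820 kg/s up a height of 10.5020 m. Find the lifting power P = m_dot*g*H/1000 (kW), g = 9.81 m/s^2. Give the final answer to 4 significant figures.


P = 87.8820 * 9.81 * 10.5020 / 1000
P = 9.054 kW


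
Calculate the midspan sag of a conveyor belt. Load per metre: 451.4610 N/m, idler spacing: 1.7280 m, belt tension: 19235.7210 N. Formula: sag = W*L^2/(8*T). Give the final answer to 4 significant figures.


sag = 451.4610 * 1.7280^2 / (8 * 19235.7210)
sag = 0.008760 m


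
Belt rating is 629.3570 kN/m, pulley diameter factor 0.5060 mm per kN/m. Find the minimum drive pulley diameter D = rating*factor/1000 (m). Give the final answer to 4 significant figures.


D = 629.3570 * 0.5060 / 1000
D = 0.3185 m


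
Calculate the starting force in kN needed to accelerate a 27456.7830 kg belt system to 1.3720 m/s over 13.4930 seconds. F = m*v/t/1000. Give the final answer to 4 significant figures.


F = 27456.7830 * 1.3720 / 13.4930 / 1000
F = 2.792 kN


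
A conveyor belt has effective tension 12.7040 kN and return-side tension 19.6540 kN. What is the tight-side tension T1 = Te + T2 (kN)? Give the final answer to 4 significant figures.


T1 = Te + T2 = 12.7040 + 19.6540
T1 = 32.36 kN


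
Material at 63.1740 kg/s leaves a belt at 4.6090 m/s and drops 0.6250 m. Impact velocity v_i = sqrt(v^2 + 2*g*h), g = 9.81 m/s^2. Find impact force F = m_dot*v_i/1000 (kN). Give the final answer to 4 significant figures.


v_i = sqrt(4.6090^2 + 2*9.81*0.6250) = 5.78838 m/s
F = 63.1740 * 5.78838 / 1000
F = 0.3657 kN


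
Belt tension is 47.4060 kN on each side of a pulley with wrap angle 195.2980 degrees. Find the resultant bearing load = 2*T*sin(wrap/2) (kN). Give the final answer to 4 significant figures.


F = 2 * 47.4060 * sin(195.2980/2 deg)
F = 93.97 kN


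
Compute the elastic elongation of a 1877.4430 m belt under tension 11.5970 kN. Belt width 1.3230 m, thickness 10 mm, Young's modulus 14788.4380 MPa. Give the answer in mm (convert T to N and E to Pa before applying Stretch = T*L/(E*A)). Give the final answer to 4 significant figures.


A = 1.3230 * 0.01 = 0.01323 m^2
Stretch = 11.5970*1000 * 1877.4430 / (14788.4380e6 * 0.01323) * 1000
Stretch = 111.3 mm


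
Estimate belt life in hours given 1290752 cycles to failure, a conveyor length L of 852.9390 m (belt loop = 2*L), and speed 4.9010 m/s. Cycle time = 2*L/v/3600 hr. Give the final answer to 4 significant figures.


cycle_time = 2 * 852.9390 / 4.9010 / 3600 = 0.0966854 hr
life = 1290752 * 0.0966854 = 124800 hours


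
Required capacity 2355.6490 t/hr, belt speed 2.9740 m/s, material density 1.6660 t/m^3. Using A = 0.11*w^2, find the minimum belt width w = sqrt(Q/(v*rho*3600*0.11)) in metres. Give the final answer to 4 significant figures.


A_req = 2355.6490 / (2.9740 * 1.6660 * 3600) = 0.132066 m^2
w = sqrt(0.132066 / 0.11)
w = 1.096 m


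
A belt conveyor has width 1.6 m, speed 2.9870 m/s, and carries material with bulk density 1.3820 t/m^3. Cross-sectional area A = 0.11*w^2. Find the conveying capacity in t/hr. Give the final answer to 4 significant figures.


A = 0.11 * 1.6^2 = 0.2816 m^2
C = 0.2816 * 2.9870 * 1.3820 * 3600
C = 4185 t/hr


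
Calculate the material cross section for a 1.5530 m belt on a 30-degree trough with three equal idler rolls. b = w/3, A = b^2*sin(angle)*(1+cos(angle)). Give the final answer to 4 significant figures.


b = 1.5530/3 = 0.517667 m
A = 0.517667^2 * sin(30 deg) * (1 + cos(30 deg))
A = 0.2500 m^2


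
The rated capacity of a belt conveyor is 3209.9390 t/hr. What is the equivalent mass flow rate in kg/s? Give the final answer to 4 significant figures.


m_dot = 3209.9390 * 1000 / 3600
m_dot = 891.6 kg/s


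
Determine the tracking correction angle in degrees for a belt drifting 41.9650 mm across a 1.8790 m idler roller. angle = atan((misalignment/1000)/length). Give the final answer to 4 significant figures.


misalign_m = 41.9650 / 1000 = 0.041965 m
angle = atan(0.041965 / 1.8790)
angle = 1.279 deg


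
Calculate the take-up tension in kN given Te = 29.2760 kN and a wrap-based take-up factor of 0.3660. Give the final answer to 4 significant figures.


T_tu = 29.2760 * 0.3660
T_tu = 10.72 kN


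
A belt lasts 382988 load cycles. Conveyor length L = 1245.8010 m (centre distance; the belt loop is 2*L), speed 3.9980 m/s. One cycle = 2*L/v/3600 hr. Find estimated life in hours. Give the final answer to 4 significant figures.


cycle_time = 2 * 1245.8010 / 3.9980 / 3600 = 0.173114 hr
life = 382988 * 0.173114 = 66300 hours


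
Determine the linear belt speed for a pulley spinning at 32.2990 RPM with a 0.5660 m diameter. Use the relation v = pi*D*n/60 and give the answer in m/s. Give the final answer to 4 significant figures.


v = pi * 0.5660 * 32.2990 / 60
v = 0.9572 m/s


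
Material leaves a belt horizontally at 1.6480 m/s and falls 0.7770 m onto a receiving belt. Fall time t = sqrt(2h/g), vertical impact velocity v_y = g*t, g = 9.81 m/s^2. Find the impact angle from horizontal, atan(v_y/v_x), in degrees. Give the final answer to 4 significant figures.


t = sqrt(2*0.7770/9.81) = 0.398007 s
v_y = 9.81 * 0.398007 = 3.90445 m/s
angle = atan(3.90445 / 1.6480) = 67.12 deg


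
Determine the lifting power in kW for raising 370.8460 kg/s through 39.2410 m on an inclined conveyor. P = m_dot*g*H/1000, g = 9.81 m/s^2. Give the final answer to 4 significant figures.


P = 370.8460 * 9.81 * 39.2410 / 1000
P = 142.8 kW


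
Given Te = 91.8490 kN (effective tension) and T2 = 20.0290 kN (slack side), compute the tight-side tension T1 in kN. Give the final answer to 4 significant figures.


T1 = Te + T2 = 91.8490 + 20.0290
T1 = 111.9 kN


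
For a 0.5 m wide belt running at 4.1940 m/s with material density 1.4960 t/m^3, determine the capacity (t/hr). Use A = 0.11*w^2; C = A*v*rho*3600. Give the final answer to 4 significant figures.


A = 0.11 * 0.5^2 = 0.0275 m^2
C = 0.0275 * 4.1940 * 1.4960 * 3600
C = 621.1 t/hr


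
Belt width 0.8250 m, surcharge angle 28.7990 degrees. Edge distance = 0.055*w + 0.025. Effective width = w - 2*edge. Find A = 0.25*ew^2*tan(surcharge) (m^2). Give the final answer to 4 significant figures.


edge = 0.055*0.8250 + 0.025 = 0.070375 m
ew = 0.8250 - 2*0.070375 = 0.68425 m
A = 0.25 * 0.68425^2 * tan(28.7990 deg)
A = 0.06435 m^2


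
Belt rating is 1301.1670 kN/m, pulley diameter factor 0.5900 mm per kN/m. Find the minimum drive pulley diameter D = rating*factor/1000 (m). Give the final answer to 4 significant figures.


D = 1301.1670 * 0.5900 / 1000
D = 0.7677 m


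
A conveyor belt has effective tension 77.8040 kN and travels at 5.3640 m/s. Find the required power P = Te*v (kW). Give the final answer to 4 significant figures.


P = Te * v = 77.8040 * 5.3640
P = 417.3 kW


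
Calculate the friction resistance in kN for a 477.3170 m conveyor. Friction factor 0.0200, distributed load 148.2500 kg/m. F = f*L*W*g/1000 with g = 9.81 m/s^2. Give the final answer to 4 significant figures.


F = 0.0200 * 477.3170 * 148.2500 * 9.81 / 1000
F = 13.88 kN


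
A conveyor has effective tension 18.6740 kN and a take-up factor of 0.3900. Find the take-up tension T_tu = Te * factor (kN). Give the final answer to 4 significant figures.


T_tu = 18.6740 * 0.3900
T_tu = 7.283 kN


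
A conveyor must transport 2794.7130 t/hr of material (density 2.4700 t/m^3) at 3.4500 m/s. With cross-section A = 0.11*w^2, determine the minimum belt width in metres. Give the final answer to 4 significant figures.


A_req = 2794.7130 / (3.4500 * 2.4700 * 3600) = 0.0911001 m^2
w = sqrt(0.0911001 / 0.11)
w = 0.9100 m


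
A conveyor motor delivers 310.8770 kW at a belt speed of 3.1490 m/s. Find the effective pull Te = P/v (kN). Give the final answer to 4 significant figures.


Te = P / v = 310.8770 / 3.1490
Te = 98.72 kN


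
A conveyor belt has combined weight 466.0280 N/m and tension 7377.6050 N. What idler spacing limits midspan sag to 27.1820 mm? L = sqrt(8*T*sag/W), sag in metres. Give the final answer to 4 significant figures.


sag = 27.1820/1000 = 0.027182 m
L = sqrt(8 * 7377.6050 * 0.027182 / 466.0280)
L = 1.855 m


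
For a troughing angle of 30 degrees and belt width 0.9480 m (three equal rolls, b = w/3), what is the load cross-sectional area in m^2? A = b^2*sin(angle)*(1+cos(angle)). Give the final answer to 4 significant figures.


b = 0.9480/3 = 0.316 m
A = 0.316^2 * sin(30 deg) * (1 + cos(30 deg))
A = 0.09317 m^2


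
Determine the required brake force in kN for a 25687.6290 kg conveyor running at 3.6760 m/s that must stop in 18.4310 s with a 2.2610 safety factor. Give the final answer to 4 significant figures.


F = 25687.6290 * 3.6760 / 18.4310 * 2.2610 / 1000
F = 11.58 kN


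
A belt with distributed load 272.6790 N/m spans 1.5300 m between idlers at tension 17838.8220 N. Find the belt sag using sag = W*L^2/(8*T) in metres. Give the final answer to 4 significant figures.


sag = 272.6790 * 1.5300^2 / (8 * 17838.8220)
sag = 0.004473 m


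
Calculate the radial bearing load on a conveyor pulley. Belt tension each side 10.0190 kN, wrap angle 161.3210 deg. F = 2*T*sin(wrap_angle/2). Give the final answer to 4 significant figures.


F = 2 * 10.0190 * sin(161.3210/2 deg)
F = 19.77 kN


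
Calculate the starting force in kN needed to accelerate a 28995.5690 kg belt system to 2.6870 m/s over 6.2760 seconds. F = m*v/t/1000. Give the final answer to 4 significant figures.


F = 28995.5690 * 2.6870 / 6.2760 / 1000
F = 12.41 kN


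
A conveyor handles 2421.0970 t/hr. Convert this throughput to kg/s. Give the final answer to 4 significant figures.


m_dot = 2421.0970 * 1000 / 3600
m_dot = 672.5 kg/s


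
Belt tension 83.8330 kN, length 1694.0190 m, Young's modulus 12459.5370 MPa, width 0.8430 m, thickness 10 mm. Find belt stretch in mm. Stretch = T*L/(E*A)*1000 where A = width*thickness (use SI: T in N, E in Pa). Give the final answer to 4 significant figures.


A = 0.8430 * 0.01 = 0.00843 m^2
Stretch = 83.8330*1000 * 1694.0190 / (12459.5370e6 * 0.00843) * 1000
Stretch = 1352 mm


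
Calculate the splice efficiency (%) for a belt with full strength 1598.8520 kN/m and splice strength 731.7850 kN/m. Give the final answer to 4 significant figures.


Eff = 731.7850 / 1598.8520 * 100
Eff = 45.77 %


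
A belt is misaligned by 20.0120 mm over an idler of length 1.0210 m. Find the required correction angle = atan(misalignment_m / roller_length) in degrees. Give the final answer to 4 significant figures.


misalign_m = 20.0120 / 1000 = 0.020012 m
angle = atan(0.020012 / 1.0210)
angle = 1.123 deg


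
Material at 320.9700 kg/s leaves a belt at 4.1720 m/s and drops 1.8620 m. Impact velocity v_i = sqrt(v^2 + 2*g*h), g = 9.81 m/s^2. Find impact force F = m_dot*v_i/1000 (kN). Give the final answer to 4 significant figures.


v_i = sqrt(4.1720^2 + 2*9.81*1.8620) = 7.34425 m/s
F = 320.9700 * 7.34425 / 1000
F = 2.357 kN


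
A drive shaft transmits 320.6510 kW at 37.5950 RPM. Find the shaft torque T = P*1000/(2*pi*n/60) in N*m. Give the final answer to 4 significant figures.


omega = 2*pi*37.5950/60 = 3.93694 rad/s
T = 320.6510*1000 / 3.93694
T = 81450 N*m


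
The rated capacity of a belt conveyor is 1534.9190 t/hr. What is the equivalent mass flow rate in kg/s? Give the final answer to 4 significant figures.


m_dot = 1534.9190 * 1000 / 3600
m_dot = 426.4 kg/s


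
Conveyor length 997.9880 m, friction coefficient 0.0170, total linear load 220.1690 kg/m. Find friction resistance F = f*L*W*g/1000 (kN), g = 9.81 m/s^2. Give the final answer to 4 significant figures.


F = 0.0170 * 997.9880 * 220.1690 * 9.81 / 1000
F = 36.64 kN


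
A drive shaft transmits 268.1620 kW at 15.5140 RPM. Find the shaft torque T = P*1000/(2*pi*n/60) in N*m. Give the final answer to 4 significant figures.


omega = 2*pi*15.5140/60 = 1.62462 rad/s
T = 268.1620*1000 / 1.62462
T = 165100 N*m


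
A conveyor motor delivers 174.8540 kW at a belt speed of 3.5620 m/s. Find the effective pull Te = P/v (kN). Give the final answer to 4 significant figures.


Te = P / v = 174.8540 / 3.5620
Te = 49.09 kN


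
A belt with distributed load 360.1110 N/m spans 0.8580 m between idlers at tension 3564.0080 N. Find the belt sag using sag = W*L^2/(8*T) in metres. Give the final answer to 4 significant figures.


sag = 360.1110 * 0.8580^2 / (8 * 3564.0080)
sag = 0.009298 m


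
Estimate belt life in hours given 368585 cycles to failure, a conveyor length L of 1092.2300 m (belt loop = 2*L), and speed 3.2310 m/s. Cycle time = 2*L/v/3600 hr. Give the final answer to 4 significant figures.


cycle_time = 2 * 1092.2300 / 3.2310 / 3600 = 0.187804 hr
life = 368585 * 0.187804 = 69220 hours


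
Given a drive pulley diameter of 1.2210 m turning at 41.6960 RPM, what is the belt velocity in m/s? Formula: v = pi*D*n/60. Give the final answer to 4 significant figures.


v = pi * 1.2210 * 41.6960 / 60
v = 2.666 m/s


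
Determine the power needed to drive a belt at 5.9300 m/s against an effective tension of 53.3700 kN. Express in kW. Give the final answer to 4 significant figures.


P = Te * v = 53.3700 * 5.9300
P = 316.5 kW


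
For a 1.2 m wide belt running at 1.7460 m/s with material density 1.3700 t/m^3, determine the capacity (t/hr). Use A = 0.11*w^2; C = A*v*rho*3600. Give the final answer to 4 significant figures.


A = 0.11 * 1.2^2 = 0.1584 m^2
C = 0.1584 * 1.7460 * 1.3700 * 3600
C = 1364 t/hr


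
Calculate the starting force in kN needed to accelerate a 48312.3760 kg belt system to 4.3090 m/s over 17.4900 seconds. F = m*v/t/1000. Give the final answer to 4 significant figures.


F = 48312.3760 * 4.3090 / 17.4900 / 1000
F = 11.90 kN


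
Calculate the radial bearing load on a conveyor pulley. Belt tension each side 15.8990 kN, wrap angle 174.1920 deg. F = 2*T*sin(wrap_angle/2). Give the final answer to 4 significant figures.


F = 2 * 15.8990 * sin(174.1920/2 deg)
F = 31.76 kN


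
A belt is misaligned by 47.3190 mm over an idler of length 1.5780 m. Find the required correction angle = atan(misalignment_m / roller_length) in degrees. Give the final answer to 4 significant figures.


misalign_m = 47.3190 / 1000 = 0.047319 m
angle = atan(0.047319 / 1.5780)
angle = 1.718 deg


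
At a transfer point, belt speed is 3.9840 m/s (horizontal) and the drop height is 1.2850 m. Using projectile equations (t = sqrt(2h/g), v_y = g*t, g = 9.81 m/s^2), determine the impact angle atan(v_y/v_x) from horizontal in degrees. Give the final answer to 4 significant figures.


t = sqrt(2*1.2850/9.81) = 0.511837 s
v_y = 9.81 * 0.511837 = 5.02112 m/s
angle = atan(5.02112 / 3.9840) = 51.57 deg


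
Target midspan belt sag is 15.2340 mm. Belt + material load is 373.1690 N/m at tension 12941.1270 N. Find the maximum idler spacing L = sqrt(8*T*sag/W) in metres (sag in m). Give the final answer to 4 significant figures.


sag = 15.2340/1000 = 0.015234 m
L = sqrt(8 * 12941.1270 * 0.015234 / 373.1690)
L = 2.056 m


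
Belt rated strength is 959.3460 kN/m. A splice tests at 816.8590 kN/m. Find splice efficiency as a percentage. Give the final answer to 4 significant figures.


Eff = 816.8590 / 959.3460 * 100
Eff = 85.15 %


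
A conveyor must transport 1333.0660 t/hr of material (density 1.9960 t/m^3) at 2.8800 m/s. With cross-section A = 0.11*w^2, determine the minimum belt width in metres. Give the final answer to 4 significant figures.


A_req = 1333.0660 / (2.8800 * 1.9960 * 3600) = 0.0644164 m^2
w = sqrt(0.0644164 / 0.11)
w = 0.7652 m


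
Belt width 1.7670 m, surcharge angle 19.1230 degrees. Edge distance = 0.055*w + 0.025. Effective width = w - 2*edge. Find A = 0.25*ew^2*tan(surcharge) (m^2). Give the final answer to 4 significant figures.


edge = 0.055*1.7670 + 0.025 = 0.122185 m
ew = 1.7670 - 2*0.122185 = 1.52263 m
A = 0.25 * 1.52263^2 * tan(19.1230 deg)
A = 0.2010 m^2


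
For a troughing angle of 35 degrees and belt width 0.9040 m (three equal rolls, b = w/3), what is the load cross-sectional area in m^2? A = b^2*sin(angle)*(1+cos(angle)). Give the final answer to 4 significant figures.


b = 0.9040/3 = 0.301333 m
A = 0.301333^2 * sin(35 deg) * (1 + cos(35 deg))
A = 0.09474 m^2


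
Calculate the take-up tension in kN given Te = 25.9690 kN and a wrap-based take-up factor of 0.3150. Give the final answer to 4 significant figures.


T_tu = 25.9690 * 0.3150
T_tu = 8.180 kN


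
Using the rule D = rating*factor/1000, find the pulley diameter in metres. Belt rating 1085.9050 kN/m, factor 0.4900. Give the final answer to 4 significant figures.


D = 1085.9050 * 0.4900 / 1000
D = 0.5321 m


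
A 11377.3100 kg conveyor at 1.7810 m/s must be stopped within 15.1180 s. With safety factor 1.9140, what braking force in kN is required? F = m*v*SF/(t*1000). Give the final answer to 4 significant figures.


F = 11377.3100 * 1.7810 / 15.1180 * 1.9140 / 1000
F = 2.565 kN


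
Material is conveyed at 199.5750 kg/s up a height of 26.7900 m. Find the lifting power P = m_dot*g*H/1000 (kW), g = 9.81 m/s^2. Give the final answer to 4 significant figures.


P = 199.5750 * 9.81 * 26.7900 / 1000
P = 52.45 kW


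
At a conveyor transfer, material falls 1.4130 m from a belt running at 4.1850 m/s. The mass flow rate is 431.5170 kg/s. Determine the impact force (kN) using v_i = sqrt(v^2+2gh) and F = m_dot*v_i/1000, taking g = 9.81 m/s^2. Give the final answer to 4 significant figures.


v_i = sqrt(4.1850^2 + 2*9.81*1.4130) = 6.72587 m/s
F = 431.5170 * 6.72587 / 1000
F = 2.902 kN


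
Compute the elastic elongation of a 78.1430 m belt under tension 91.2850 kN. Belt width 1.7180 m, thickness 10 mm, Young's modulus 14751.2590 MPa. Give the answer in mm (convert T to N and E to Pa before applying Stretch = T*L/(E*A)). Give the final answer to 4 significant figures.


A = 1.7180 * 0.01 = 0.01718 m^2
Stretch = 91.2850*1000 * 78.1430 / (14751.2590e6 * 0.01718) * 1000
Stretch = 28.15 mm


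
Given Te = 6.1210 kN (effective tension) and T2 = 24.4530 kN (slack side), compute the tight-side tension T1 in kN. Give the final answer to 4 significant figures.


T1 = Te + T2 = 6.1210 + 24.4530
T1 = 30.57 kN


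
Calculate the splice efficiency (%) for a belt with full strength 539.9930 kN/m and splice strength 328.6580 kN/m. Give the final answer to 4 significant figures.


Eff = 328.6580 / 539.9930 * 100
Eff = 60.86 %


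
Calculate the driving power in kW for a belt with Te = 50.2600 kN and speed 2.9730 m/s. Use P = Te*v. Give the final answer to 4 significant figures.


P = Te * v = 50.2600 * 2.9730
P = 149.4 kW


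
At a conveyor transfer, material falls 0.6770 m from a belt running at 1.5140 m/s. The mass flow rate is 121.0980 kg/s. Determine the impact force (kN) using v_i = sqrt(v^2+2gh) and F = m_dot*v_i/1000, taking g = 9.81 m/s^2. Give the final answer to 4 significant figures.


v_i = sqrt(1.5140^2 + 2*9.81*0.6770) = 3.94651 m/s
F = 121.0980 * 3.94651 / 1000
F = 0.4779 kN


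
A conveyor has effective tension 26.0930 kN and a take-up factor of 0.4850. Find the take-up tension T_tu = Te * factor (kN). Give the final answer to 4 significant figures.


T_tu = 26.0930 * 0.4850
T_tu = 12.66 kN


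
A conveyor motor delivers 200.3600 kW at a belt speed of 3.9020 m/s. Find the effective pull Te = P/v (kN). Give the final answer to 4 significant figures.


Te = P / v = 200.3600 / 3.9020
Te = 51.35 kN
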